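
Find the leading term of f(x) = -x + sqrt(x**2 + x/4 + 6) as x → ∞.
1/8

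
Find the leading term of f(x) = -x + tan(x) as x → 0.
x**3/3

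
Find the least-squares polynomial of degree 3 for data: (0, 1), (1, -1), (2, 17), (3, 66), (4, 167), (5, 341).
38/63 + (-845/378)x + (-143/126)x² + (82/27)x³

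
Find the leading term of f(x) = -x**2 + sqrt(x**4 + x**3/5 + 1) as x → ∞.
x/10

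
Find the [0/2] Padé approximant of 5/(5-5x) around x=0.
1/(1 - x)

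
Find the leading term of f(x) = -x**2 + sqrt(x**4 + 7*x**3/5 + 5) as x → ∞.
7*x/10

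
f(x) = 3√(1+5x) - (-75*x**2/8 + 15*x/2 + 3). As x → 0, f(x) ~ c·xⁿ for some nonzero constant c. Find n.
3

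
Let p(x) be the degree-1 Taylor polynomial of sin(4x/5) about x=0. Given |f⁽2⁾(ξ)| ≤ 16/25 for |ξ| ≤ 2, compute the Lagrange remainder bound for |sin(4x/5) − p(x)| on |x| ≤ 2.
32/25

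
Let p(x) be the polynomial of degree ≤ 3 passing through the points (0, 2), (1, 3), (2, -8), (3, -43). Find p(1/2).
13/4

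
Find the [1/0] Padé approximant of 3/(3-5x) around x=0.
5*x/3 + 1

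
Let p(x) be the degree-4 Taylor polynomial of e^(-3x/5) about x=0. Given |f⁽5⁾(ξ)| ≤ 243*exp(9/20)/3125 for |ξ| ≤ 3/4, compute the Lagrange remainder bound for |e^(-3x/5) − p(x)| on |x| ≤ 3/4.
19683*exp(9/20)/128000000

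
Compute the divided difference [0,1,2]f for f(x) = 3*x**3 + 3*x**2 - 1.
12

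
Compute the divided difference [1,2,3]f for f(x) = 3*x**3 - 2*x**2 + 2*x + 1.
16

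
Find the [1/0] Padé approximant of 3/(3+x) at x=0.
1 - x/3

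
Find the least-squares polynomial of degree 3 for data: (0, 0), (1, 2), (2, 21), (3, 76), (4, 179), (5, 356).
-1/6 + (7/36)x + (-2/3)x² + (107/36)x³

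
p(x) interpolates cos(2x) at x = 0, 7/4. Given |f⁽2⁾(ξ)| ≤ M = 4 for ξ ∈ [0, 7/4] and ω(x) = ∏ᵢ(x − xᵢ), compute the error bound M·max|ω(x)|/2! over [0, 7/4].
49/32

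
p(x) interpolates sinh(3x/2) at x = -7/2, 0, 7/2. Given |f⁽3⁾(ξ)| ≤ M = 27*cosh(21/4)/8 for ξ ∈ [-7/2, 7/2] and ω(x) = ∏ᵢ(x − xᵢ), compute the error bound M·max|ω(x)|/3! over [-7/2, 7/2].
343*sqrt(3)*cosh(21/4)/64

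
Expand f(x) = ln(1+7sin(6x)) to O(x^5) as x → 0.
42*x - 882*x**2 + 24444*x**3 - 767340*x**4 + O(x**5)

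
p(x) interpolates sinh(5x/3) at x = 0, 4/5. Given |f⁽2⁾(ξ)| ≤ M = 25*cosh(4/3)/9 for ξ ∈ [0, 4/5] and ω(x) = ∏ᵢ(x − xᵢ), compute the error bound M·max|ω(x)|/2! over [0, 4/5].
2*cosh(4/3)/9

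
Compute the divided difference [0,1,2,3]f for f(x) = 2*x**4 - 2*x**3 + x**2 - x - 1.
10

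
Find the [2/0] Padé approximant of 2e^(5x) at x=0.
25*x**2 + 10*x + 2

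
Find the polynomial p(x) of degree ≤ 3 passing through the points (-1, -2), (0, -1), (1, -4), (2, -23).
-2*x**3 - 2*x**2 + x - 1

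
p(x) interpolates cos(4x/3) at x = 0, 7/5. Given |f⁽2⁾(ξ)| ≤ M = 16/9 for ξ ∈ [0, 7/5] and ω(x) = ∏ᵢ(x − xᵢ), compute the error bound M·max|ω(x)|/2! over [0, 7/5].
98/225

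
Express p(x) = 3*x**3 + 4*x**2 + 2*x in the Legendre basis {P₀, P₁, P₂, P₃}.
(4/3)P₀ + (19/5)P₁ + (8/3)P₂ + (6/5)P₃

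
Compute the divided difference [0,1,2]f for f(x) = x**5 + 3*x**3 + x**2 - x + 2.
25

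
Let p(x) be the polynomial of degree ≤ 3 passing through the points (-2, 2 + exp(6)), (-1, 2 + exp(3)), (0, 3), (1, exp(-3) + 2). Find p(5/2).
((-35*exp(6) - 157 + 135*exp(3))*exp(3) + 105)*exp(-3)/16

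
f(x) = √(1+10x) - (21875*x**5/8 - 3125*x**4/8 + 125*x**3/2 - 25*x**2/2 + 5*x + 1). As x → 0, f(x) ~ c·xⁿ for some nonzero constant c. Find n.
6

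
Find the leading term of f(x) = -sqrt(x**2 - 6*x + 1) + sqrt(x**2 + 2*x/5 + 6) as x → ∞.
16/5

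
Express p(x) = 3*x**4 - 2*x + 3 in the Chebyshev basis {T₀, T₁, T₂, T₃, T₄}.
(33/8)T₀ + (-2)T₁ + (3/2)T₂ + (3/8)T₄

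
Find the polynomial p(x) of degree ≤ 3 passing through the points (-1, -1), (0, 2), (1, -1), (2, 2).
2*x**3 - 3*x**2 - 2*x + 2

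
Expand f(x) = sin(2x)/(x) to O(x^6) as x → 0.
2 - 4*x**2/3 + 4*x**4/15 + O(x**6)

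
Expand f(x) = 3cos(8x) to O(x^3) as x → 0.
3 - 96*x**2 + O(x**3)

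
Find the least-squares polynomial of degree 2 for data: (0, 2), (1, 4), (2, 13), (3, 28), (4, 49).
66/35 + (-27/35)x + (22/7)x²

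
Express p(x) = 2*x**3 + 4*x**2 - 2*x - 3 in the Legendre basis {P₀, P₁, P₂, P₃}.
(-5/3)P₀ + (-4/5)P₁ + (8/3)P₂ + (4/5)P₃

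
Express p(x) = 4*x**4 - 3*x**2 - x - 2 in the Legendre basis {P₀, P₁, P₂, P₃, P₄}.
(-11/5)P₀ - P₁ + (2/7)P₂ + (32/35)P₄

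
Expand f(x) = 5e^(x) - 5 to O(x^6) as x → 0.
5*x + 5*x**2/2 + 5*x**3/6 + 5*x**4/24 + x**5/24 + O(x**6)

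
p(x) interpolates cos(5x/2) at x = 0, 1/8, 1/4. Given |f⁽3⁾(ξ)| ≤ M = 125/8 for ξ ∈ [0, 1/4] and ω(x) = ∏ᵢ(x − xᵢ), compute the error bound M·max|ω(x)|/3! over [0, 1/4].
125*sqrt(3)/110592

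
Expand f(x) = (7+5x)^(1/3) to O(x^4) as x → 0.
7**(1/3) + 5*7**(1/3)*x/21 - 25*7**(1/3)*x**2/441 + 625*7**(1/3)*x**3/27783 + O(x**4)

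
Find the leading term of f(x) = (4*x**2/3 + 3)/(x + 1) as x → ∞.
4*x/3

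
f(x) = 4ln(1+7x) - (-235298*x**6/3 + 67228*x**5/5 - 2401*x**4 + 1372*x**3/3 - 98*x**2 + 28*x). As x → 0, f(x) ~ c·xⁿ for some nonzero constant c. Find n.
7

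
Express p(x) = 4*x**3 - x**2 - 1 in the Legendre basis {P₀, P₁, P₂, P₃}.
(-4/3)P₀ + (12/5)P₁ + (-2/3)P₂ + (8/5)P₃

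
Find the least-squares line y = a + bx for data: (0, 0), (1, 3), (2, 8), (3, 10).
a = 0, b = 7/2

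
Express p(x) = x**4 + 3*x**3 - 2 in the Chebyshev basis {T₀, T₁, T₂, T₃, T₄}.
(-13/8)T₀ + (9/4)T₁ + (1/2)T₂ + (3/4)T₃ + (1/8)T₄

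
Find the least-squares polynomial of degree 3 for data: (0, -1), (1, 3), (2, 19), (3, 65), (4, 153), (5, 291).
-40/63 + (-53/54)x + (89/63)x² + (113/54)x³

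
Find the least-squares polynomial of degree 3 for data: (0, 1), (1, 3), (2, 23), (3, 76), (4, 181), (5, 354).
59/63 + (-209/378)x + (5/252)x² + (307/108)x³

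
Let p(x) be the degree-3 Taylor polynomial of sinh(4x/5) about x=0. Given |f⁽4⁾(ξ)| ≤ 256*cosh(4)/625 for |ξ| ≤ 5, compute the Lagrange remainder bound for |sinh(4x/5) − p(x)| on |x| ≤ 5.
32*cosh(4)/3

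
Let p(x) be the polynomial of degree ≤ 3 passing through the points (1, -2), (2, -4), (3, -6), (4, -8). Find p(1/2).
-1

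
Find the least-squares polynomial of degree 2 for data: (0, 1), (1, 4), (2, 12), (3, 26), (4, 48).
9/7 + (-34/35)x + (22/7)x²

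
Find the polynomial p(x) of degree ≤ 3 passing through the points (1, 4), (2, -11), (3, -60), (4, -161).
-3*x**3 + x**2 + 3*x + 3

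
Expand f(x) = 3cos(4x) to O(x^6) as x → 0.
3 - 24*x**2 + 32*x**4 + O(x**6)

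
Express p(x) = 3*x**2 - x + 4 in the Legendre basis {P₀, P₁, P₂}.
(5)P₀ - P₁ + (2)P₂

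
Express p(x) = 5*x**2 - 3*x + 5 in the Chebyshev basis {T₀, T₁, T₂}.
(15/2)T₀ + (-3)T₁ + (5/2)T₂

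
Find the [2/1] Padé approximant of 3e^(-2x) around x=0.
(2*x**2 - 4*x + 3)/(2*x/3 + 1)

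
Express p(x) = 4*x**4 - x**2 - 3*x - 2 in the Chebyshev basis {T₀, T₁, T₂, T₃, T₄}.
-T₀ + (-3)T₁ + (3/2)T₂ + (1/2)T₄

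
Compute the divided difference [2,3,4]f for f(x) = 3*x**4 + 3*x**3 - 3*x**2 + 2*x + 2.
189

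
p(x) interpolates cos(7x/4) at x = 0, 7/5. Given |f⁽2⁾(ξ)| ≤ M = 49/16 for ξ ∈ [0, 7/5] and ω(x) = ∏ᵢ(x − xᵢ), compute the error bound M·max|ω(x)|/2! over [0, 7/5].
2401/3200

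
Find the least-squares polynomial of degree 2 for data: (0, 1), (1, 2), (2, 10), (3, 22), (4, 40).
29/35 + (-37/35)x + (19/7)x²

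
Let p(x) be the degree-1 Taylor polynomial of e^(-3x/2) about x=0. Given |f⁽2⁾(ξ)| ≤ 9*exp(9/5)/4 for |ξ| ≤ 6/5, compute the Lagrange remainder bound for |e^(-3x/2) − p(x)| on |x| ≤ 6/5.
81*exp(9/5)/50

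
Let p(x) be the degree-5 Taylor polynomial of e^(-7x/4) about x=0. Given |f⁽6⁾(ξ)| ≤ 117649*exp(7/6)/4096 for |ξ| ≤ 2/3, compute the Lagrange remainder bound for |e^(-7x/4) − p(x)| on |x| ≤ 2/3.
117649*exp(7/6)/33592320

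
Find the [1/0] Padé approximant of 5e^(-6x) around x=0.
5 - 30*x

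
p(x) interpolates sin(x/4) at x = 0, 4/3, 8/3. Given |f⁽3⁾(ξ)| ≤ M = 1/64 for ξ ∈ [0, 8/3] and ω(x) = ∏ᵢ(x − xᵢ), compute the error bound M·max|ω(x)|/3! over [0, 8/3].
sqrt(3)/729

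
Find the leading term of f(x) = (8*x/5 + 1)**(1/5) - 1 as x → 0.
8*x/25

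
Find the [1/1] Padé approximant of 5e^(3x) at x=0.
(15*x/2 + 5)/(1 - 3*x/2)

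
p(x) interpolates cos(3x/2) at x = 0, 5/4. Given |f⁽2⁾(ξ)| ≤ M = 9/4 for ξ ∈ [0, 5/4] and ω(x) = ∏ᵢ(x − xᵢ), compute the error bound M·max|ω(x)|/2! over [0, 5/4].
225/512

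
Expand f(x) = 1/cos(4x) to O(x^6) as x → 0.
1 + 8*x**2 + 160*x**4/3 + O(x**6)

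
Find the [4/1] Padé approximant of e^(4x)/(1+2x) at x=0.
(32*x**4/5 + 64*x**3/15 + 24*x**2/5 + 12*x/5 + 1)/(2*x/5 + 1)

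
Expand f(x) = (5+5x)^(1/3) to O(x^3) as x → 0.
5**(1/3) + 5**(1/3)*x/3 - 5**(1/3)*x**2/9 + O(x**3)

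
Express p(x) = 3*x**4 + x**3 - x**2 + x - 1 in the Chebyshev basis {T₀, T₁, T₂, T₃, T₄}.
(-3/8)T₀ + (7/4)T₁ + T₂ + (1/4)T₃ + (3/8)T₄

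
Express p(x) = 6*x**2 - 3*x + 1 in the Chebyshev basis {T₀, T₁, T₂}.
(4)T₀ + (-3)T₁ + (3)T₂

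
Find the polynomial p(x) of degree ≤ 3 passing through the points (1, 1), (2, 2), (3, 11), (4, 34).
x**3 - 2*x**2 + 2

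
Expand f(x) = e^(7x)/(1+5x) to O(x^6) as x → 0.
1 + 2*x + 29*x**2/2 - 46*x**3/3 + 4241*x**4/24 - 44609*x**5/60 + O(x**6)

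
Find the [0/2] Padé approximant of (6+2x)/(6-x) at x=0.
1/(x**2/6 - x/2 + 1)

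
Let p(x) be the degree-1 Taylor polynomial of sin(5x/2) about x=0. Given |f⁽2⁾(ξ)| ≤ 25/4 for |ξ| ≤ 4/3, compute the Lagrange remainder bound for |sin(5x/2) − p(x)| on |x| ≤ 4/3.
50/9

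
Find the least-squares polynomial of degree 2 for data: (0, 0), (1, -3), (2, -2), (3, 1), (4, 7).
-1/7 + (-137/35)x + (10/7)x²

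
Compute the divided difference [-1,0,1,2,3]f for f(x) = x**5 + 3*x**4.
8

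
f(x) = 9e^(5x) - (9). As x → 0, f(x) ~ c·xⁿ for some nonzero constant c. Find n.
1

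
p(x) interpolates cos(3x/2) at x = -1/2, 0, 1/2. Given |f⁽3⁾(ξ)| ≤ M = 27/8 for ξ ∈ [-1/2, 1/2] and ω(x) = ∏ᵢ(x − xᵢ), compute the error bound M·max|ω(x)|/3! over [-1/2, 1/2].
sqrt(3)/64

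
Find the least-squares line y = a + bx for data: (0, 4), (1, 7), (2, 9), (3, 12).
a = 41/10, b = 13/5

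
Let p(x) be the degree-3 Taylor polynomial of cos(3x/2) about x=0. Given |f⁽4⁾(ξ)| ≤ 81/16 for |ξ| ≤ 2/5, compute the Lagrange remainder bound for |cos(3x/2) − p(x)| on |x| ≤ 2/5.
27/5000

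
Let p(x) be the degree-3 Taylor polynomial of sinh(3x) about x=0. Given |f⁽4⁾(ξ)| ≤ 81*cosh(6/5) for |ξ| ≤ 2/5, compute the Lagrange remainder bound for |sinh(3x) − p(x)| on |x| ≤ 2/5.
54*cosh(6/5)/625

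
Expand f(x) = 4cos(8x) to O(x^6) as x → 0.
4 - 128*x**2 + 2048*x**4/3 + O(x**6)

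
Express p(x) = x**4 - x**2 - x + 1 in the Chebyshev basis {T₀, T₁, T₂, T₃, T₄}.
(7/8)T₀ - T₁ + (1/8)T₄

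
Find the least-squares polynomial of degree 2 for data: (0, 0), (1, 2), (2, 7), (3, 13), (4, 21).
-1/7 + (111/70)x + (13/14)x²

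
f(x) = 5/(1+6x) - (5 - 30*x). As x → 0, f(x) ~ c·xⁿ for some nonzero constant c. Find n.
2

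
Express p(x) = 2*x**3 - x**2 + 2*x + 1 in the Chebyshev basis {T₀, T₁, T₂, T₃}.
(1/2)T₀ + (7/2)T₁ + (-1/2)T₂ + (1/2)T₃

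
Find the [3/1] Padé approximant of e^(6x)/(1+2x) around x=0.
(9*x**3/4 + 9*x**2/2 + 21*x/8 + 1)/(1 - 11*x/8)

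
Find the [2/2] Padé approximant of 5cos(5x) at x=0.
(5 - 625*x**2/12)/(25*x**2/12 + 1)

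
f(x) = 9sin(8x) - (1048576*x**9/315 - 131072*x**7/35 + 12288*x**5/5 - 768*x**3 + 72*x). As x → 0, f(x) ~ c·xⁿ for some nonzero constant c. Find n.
11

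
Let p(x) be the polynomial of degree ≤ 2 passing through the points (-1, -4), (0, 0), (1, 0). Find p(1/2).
1/2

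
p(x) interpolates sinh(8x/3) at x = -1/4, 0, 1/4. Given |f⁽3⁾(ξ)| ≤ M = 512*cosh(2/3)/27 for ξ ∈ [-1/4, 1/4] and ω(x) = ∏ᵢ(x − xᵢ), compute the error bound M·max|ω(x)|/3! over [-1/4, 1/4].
8*sqrt(3)*cosh(2/3)/729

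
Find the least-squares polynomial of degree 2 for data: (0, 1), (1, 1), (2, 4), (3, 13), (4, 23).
32/35 + (-64/35)x + (13/7)x²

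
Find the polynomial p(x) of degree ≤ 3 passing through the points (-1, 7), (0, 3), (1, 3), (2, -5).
-2*x**3 + 2*x**2 + 3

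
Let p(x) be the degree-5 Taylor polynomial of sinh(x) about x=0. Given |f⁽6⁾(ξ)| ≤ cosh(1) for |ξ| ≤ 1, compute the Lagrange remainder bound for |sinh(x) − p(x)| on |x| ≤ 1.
cosh(1)/720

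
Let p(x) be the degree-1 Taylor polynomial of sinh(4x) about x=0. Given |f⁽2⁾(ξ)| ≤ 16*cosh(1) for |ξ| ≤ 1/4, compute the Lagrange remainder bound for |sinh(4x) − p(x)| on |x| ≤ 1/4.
cosh(1)/2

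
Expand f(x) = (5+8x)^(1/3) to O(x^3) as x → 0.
5**(1/3) + 8*5**(1/3)*x/15 - 64*5**(1/3)*x**2/225 + O(x**3)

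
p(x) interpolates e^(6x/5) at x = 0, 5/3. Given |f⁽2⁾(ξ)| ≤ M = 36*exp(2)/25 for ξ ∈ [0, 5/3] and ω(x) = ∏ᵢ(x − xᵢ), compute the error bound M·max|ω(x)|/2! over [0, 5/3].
exp(2)/2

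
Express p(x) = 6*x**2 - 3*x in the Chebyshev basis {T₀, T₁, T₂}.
(3)T₀ + (-3)T₁ + (3)T₂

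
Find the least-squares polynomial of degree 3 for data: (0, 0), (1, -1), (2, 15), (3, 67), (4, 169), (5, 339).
1/14 + (-137/28)x + (11/14)x² + (11/4)x³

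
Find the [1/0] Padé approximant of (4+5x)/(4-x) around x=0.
3*x/2 + 1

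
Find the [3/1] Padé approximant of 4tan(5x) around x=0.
500*x**3/3 + 20*x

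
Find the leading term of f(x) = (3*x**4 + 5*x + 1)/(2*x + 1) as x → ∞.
3*x**3/2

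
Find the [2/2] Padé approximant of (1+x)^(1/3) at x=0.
(7*x**2/27 + 7*x/6 + 1)/(5*x**2/54 + 5*x/6 + 1)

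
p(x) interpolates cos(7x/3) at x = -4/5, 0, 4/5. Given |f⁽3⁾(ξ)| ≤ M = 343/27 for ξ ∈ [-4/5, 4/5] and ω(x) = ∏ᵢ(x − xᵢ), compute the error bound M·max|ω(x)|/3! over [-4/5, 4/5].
21952*sqrt(3)/91125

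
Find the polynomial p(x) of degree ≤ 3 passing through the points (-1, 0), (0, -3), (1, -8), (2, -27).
-2*x**3 - x**2 - 2*x - 3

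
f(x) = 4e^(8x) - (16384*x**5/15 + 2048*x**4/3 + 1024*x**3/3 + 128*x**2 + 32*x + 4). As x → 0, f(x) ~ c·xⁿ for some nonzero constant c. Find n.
6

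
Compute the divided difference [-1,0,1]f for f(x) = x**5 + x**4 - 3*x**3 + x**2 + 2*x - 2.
2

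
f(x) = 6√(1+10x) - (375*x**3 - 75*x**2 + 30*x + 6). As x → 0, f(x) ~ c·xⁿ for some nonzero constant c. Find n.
4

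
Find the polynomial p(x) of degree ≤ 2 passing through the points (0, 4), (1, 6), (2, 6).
-x**2 + 3*x + 4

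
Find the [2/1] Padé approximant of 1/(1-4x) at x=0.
1/(1 - 4*x)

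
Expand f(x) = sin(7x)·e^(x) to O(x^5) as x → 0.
7*x + 7*x**2 - 161*x**3/3 - 56*x**4 + O(x**5)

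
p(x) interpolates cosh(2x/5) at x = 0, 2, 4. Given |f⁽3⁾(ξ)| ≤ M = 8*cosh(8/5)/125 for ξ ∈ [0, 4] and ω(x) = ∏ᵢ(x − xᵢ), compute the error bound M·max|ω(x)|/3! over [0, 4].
64*sqrt(3)*cosh(8/5)/3375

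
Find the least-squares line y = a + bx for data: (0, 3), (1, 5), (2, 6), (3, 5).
a = 37/10, b = 7/10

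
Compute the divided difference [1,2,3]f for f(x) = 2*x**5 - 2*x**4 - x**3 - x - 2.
124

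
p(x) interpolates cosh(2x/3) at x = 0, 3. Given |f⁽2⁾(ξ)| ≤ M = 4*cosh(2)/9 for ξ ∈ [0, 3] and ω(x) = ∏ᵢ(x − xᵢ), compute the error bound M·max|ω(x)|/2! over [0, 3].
cosh(2)/2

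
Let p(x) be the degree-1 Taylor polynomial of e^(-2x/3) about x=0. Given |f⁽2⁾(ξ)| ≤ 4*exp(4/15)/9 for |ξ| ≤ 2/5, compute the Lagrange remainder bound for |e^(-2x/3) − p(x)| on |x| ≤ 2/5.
8*exp(4/15)/225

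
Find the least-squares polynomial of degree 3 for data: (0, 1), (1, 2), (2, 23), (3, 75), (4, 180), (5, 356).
29/42 + (13/252)x + (-2/3)x² + (107/36)x³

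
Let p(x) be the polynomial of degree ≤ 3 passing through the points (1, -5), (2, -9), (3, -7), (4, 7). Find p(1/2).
-21/8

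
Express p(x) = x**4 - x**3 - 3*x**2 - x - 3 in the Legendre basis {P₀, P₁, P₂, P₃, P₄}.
(-19/5)P₀ + (-8/5)P₁ + (-10/7)P₂ + (-2/5)P₃ + (8/35)P₄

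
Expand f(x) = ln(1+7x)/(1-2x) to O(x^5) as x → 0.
7*x - 21*x**2/2 + 280*x**3/3 - 4963*x**4/12 + O(x**5)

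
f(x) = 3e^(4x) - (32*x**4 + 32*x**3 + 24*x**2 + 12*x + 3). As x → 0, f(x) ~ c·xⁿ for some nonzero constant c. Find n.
5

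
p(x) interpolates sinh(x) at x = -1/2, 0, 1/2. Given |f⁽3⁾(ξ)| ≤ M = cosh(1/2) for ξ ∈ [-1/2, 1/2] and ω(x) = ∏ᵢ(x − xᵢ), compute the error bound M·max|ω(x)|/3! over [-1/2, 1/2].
sqrt(3)*cosh(1/2)/216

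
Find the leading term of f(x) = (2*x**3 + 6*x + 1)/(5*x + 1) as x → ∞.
2*x**2/5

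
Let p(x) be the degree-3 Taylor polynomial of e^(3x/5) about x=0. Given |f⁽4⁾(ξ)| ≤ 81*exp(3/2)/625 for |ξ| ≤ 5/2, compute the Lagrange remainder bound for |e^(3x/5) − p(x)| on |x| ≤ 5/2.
27*exp(3/2)/128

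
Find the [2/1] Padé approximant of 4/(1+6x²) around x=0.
4 - 24*x**2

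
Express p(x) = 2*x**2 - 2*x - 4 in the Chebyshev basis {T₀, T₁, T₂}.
(-3)T₀ + (-2)T₁ + T₂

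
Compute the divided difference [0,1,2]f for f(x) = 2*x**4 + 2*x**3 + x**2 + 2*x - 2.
21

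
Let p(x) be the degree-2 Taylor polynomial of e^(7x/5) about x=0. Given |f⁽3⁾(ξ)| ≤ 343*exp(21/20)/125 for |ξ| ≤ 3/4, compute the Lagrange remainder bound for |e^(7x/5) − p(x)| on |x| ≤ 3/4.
3087*exp(21/20)/16000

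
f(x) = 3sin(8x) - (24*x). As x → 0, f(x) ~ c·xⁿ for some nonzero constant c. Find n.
3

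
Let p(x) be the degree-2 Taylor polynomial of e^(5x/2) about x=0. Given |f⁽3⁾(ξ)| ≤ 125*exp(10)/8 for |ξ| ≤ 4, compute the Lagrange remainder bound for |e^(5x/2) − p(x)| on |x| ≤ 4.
500*exp(10)/3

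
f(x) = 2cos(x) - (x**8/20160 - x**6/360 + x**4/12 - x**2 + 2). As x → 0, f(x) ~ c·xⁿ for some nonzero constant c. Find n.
10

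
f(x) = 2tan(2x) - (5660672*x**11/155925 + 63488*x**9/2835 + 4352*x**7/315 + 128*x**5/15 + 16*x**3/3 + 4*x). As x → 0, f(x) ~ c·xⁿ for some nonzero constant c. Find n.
13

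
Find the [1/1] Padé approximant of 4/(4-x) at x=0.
1/(1 - x/4)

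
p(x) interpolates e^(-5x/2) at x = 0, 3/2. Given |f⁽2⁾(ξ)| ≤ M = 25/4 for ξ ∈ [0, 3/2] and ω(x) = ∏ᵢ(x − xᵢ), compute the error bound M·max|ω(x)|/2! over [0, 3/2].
225/128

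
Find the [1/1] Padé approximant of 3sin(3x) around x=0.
9*x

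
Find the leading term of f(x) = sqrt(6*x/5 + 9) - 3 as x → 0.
x/5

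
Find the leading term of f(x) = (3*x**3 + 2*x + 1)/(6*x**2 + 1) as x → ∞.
x/2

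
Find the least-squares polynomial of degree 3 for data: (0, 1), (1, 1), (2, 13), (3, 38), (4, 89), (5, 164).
1 + (-139/42)x + (73/28)x² + (11/12)x³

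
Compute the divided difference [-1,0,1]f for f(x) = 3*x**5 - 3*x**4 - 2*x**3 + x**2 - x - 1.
-2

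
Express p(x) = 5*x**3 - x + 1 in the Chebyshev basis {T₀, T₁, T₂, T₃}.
T₀ + (11/4)T₁ + (5/4)T₃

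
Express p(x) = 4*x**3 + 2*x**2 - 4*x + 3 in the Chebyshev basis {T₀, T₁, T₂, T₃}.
(4)T₀ - T₁ + T₂ + T₃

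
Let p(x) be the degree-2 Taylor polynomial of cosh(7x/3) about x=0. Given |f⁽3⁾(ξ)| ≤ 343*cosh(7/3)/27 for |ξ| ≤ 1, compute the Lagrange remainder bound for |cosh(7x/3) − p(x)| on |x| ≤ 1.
343*cosh(7/3)/162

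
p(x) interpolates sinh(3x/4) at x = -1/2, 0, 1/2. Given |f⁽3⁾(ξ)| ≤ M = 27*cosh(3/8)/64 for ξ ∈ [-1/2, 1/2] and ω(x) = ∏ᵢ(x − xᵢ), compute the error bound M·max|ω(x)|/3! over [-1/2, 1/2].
sqrt(3)*cosh(3/8)/512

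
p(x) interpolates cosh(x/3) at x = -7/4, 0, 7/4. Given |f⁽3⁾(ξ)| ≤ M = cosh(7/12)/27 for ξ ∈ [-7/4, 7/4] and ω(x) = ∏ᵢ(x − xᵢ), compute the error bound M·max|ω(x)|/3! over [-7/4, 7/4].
343*sqrt(3)*cosh(7/12)/46656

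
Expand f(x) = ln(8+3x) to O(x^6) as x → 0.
log(8) + 3*x/8 - 9*x**2/128 + 9*x**3/512 - 81*x**4/16384 + 243*x**5/163840 + O(x**6)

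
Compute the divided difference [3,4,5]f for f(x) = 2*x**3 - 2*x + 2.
24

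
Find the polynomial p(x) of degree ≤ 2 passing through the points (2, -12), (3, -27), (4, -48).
-3*x**2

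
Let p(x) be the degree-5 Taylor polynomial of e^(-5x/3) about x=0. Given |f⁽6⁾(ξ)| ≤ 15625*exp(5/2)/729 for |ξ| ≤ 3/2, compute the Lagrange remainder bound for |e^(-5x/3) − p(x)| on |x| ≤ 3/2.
3125*exp(5/2)/9216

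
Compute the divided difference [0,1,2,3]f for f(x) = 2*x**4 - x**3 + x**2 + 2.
11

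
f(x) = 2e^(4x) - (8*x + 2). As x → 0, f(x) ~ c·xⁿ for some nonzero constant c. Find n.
2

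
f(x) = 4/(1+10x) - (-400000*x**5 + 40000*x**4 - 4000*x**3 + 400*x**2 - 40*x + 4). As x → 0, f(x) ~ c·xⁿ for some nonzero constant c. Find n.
6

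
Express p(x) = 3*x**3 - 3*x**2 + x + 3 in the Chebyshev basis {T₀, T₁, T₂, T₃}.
(3/2)T₀ + (13/4)T₁ + (-3/2)T₂ + (3/4)T₃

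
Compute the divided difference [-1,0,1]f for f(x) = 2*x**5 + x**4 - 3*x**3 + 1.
1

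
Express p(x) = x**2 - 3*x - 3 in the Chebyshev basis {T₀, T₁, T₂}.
(-5/2)T₀ + (-3)T₁ + (1/2)T₂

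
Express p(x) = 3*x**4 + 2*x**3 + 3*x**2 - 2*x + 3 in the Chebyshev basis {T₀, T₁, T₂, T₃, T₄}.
(45/8)T₀ + (-1/2)T₁ + (3)T₂ + (1/2)T₃ + (3/8)T₄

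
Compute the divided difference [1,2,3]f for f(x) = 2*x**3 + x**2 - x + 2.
13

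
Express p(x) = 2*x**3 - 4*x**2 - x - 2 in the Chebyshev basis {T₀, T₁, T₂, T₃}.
(-4)T₀ + (1/2)T₁ + (-2)T₂ + (1/2)T₃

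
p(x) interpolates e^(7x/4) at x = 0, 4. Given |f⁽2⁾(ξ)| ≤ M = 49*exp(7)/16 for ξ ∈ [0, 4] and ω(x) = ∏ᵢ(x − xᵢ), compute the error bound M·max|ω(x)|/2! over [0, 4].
49*exp(7)/8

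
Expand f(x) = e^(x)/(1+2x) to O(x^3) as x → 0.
1 - x + 5*x**2/2 + O(x**3)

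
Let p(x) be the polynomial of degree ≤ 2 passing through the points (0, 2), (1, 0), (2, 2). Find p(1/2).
1/2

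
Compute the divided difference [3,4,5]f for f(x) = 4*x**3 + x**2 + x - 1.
49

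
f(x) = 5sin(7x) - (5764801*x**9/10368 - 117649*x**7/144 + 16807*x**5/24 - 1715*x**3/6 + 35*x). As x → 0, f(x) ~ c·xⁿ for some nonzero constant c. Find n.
11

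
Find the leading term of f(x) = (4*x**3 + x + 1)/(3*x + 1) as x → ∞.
4*x**2/3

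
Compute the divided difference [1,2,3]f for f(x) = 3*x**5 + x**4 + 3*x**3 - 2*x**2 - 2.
311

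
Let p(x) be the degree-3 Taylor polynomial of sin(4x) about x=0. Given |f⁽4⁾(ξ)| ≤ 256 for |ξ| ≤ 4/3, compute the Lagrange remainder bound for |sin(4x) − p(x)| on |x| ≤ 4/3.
8192/243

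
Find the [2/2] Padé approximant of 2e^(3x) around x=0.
(3*x**2/2 + 3*x + 2)/(3*x**2/4 - 3*x/2 + 1)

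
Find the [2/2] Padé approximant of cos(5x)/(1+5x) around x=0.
(-175*x**2/12 + 5*x/6 + 1)/(25*x**2/12 + 35*x/6 + 1)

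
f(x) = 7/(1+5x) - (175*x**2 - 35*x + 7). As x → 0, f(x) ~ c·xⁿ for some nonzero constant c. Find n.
3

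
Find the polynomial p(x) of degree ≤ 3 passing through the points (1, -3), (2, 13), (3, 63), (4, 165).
3*x**3 - x**2 - 2*x - 3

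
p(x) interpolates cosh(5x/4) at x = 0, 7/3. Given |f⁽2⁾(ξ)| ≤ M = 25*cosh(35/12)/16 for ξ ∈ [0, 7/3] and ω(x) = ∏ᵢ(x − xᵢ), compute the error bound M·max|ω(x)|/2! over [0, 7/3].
1225*cosh(35/12)/1152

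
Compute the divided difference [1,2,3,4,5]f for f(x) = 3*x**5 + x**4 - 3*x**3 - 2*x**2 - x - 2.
46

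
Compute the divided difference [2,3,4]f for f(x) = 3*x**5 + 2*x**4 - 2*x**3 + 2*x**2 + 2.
949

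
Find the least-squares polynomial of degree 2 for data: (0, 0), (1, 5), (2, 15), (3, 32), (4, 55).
1/7 + (99/70)x + (43/14)x²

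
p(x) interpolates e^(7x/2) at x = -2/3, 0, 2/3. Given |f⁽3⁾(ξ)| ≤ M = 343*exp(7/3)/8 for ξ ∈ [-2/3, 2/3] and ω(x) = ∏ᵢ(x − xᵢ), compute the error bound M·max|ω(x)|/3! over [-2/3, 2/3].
343*sqrt(3)*exp(7/3)/729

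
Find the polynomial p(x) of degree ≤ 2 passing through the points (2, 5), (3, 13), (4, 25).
2*x**2 - 2*x + 1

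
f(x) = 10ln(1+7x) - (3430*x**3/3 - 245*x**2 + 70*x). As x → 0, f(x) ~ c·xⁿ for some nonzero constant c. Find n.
4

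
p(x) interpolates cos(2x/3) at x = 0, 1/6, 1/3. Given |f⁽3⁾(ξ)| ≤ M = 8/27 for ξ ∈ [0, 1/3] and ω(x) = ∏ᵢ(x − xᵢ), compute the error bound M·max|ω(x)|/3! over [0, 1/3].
sqrt(3)/19683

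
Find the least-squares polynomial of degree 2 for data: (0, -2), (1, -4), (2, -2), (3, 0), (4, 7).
-71/35 + (-103/35)x + (9/7)x²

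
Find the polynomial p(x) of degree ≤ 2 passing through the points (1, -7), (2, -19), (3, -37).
-3*x**2 - 3*x - 1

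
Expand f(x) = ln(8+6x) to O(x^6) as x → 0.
log(8) + 3*x/4 - 9*x**2/32 + 9*x**3/64 - 81*x**4/1024 + 243*x**5/5120 + O(x**6)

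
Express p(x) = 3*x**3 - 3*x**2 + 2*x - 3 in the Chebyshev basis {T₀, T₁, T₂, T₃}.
(-9/2)T₀ + (17/4)T₁ + (-3/2)T₂ + (3/4)T₃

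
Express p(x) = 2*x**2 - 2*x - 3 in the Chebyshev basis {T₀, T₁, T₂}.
(-2)T₀ + (-2)T₁ + T₂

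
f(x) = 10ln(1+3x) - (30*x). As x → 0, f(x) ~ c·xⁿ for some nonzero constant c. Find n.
2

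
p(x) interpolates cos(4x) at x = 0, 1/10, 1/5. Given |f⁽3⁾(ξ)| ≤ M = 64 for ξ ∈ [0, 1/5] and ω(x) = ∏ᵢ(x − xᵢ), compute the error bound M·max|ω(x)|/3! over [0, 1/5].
8*sqrt(3)/3375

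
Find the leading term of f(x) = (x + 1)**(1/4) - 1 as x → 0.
x/4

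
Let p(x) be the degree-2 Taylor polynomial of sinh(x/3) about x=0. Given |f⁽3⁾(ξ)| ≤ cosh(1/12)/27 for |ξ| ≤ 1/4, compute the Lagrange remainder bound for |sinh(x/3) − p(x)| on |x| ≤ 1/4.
cosh(1/12)/10368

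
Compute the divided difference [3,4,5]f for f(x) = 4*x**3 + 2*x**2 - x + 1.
50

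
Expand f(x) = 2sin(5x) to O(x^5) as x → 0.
10*x - 125*x**3/3 + O(x**5)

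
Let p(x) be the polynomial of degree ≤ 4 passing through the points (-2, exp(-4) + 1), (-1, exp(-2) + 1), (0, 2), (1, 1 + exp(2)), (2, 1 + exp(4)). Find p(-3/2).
((-5*exp(4) + 58 + 28*exp(2))*exp(4) + 35 + 140*exp(2))*exp(-4)/128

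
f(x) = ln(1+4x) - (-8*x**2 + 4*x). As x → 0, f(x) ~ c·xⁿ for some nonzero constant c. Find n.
3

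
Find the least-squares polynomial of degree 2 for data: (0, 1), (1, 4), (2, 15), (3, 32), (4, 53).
3/5 + (6/5)x + (3)x²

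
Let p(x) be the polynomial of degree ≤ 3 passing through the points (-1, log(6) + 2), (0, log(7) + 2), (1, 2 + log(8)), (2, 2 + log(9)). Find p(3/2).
2 + log(4*2**(7/8)*21**(11/16)/7)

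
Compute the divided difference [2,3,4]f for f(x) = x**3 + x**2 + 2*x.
10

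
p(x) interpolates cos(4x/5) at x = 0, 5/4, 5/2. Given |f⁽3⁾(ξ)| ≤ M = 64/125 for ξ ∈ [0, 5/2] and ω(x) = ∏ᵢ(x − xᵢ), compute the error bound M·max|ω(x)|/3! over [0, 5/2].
sqrt(3)/27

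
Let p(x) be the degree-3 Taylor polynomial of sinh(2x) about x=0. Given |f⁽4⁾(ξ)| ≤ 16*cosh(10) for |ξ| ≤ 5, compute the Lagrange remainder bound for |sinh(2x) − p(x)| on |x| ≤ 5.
1250*cosh(10)/3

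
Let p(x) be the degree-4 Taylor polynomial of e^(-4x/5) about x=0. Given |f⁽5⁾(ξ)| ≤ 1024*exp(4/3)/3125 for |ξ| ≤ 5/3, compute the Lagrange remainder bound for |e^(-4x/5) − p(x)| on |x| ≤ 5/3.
128*exp(4/3)/3645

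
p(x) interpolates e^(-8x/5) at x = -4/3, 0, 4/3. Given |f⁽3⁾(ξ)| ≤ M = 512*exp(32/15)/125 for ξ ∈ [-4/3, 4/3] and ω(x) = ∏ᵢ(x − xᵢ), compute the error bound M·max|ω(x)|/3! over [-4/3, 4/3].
32768*sqrt(3)*exp(32/15)/91125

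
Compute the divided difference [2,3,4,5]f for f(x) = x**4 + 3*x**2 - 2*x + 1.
14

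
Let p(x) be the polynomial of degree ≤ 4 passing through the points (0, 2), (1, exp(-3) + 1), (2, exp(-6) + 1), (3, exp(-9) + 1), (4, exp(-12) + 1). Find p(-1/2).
(-420*exp(9) - 180*exp(3) + 35 + 378*exp(6) + 443*exp(12))*exp(-12)/128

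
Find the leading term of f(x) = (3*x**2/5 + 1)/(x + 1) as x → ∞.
3*x/5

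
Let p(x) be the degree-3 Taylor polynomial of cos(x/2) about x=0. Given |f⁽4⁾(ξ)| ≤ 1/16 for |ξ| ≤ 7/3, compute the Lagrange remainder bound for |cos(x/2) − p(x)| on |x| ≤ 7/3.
2401/31104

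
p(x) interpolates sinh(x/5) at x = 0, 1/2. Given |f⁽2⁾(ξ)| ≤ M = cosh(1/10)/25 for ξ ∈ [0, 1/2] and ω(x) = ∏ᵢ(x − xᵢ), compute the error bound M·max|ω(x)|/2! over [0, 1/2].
cosh(1/10)/800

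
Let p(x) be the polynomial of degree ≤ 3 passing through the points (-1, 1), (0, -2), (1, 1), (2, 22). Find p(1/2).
-2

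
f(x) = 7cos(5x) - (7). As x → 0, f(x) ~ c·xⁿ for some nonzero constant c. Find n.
2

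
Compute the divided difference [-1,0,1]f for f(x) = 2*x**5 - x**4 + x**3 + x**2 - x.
0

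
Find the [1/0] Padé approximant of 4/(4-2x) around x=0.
x/2 + 1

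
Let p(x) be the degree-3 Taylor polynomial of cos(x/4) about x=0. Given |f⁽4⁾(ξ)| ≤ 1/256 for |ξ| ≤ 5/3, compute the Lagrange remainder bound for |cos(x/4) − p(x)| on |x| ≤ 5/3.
625/497664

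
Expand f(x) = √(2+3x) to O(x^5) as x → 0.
sqrt(2) + 3*sqrt(2)*x/4 - 9*sqrt(2)*x**2/32 + 27*sqrt(2)*x**3/128 - 405*sqrt(2)*x**4/2048 + O(x**5)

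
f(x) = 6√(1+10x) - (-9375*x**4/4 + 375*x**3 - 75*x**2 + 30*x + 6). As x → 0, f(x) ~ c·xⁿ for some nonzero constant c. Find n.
5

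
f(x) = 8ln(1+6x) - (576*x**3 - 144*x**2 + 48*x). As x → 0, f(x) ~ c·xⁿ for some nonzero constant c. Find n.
4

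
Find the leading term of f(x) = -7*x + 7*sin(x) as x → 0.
-7*x**3/6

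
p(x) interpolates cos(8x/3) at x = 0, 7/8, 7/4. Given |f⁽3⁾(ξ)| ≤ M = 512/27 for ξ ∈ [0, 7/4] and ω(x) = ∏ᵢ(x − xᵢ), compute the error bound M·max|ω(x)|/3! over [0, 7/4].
343*sqrt(3)/729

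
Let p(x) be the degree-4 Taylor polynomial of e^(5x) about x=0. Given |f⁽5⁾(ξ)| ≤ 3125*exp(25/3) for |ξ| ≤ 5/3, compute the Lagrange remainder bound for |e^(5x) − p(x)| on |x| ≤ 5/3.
1953125*exp(25/3)/5832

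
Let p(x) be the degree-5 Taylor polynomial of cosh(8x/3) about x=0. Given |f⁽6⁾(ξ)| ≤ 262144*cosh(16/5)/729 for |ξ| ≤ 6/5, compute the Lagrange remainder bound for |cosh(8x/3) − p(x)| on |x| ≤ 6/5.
1048576*cosh(16/5)/703125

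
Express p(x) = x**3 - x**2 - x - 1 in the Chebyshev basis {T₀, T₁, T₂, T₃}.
(-3/2)T₀ + (-1/4)T₁ + (-1/2)T₂ + (1/4)T₃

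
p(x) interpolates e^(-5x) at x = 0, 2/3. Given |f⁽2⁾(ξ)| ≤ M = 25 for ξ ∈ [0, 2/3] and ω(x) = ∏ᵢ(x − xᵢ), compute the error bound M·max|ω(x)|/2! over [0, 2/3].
25/18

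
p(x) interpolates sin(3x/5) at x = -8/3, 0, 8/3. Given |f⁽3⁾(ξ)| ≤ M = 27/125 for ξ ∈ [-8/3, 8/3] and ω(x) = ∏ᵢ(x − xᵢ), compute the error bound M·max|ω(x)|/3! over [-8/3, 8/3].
512*sqrt(3)/3375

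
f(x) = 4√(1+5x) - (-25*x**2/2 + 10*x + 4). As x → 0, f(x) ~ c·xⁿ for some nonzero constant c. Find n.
3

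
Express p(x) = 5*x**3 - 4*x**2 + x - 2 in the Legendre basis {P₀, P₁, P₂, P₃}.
(-10/3)P₀ + (4)P₁ + (-8/3)P₂ + (2)P₃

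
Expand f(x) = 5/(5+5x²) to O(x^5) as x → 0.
1 - x**2 + x**4 + O(x**5)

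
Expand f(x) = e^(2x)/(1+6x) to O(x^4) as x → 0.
1 - 4*x + 26*x**2 - 464*x**3/3 + O(x**4)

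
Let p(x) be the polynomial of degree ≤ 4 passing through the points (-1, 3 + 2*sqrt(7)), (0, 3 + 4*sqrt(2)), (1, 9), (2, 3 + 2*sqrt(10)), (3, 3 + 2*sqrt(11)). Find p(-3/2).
-105*sqrt(2)/8 - 45*sqrt(10)/16 + 35*sqrt(11)/64 + 315*sqrt(7)/64 + 663/32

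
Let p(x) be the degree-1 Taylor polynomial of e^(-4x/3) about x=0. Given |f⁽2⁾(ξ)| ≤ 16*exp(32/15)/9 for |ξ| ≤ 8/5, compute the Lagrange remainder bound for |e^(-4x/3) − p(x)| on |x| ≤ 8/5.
512*exp(32/15)/225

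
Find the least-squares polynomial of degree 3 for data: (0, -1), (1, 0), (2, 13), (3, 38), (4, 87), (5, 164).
-11/9 + (-62/189)x + (82/63)x² + (29/27)x³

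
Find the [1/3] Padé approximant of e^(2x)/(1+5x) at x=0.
(9*x/13 + 1)/(122*x**3/39 - 77*x**2/13 + 48*x/13 + 1)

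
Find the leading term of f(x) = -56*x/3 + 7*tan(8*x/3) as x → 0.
3584*x**3/81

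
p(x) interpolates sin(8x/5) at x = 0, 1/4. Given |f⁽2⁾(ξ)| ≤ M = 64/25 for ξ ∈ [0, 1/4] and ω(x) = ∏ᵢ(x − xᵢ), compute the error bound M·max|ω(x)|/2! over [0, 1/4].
1/50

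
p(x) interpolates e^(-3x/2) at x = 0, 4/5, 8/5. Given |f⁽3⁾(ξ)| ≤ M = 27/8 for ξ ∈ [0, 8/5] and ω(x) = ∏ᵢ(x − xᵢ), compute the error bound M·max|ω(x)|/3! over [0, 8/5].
8*sqrt(3)/125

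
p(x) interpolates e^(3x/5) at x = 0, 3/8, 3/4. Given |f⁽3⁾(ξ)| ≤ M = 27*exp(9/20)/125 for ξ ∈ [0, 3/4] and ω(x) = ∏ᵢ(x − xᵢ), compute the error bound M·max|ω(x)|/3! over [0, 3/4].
27*sqrt(3)*exp(9/20)/64000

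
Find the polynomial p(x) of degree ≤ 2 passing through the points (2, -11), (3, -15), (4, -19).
-4*x - 3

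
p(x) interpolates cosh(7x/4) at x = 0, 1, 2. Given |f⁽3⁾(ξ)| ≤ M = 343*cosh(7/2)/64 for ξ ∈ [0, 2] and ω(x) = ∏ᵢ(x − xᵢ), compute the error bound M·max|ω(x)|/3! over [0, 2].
343*sqrt(3)*cosh(7/2)/1728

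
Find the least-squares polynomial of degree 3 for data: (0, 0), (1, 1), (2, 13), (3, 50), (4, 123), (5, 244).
11/126 + (-1007/756)x + (-17/252)x² + (109/54)x³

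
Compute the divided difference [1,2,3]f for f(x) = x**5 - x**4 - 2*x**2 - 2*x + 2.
63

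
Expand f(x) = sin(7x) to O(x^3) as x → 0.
7*x + O(x**3)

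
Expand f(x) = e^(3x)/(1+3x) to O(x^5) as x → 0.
1 + 9*x**2/2 - 9*x**3 + 243*x**4/8 + O(x**5)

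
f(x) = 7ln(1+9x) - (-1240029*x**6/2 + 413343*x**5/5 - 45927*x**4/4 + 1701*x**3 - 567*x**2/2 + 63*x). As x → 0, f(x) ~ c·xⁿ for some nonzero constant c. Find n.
7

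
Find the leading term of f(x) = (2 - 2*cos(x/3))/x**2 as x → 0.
1/9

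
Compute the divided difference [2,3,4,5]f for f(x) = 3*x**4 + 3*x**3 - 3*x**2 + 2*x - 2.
45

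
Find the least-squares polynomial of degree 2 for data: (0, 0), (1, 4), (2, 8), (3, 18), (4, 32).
18/35 + (13/35)x + (13/7)x²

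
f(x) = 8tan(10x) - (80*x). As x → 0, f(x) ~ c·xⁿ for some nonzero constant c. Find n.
3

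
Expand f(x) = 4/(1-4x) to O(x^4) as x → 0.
4 + 16*x + 64*x**2 + 256*x**3 + O(x**4)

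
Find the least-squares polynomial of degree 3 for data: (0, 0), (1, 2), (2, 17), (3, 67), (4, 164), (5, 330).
5/63 + (8/189)x + (-13/9)x² + (79/27)x³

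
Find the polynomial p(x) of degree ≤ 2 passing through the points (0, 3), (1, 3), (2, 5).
x**2 - x + 3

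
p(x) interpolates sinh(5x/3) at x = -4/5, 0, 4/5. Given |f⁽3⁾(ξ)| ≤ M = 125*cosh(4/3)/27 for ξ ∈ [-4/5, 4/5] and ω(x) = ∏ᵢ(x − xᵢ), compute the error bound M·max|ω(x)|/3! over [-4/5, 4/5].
64*sqrt(3)*cosh(4/3)/729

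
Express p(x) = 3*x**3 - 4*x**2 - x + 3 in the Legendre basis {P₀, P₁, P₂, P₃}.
(5/3)P₀ + (4/5)P₁ + (-8/3)P₂ + (6/5)P₃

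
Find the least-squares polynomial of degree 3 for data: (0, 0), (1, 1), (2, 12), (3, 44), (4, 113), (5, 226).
11/126 + (-197/756)x + (-251/252)x² + (109/54)x³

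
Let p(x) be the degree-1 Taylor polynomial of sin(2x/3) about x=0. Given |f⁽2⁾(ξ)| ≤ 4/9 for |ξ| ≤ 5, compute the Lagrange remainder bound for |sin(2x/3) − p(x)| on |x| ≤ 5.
50/9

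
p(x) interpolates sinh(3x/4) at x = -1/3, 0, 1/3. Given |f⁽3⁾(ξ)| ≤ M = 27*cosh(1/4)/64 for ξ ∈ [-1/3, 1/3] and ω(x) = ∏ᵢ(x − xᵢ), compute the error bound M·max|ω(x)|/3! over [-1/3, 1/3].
sqrt(3)*cosh(1/4)/1728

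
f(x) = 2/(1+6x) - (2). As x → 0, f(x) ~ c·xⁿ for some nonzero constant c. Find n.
1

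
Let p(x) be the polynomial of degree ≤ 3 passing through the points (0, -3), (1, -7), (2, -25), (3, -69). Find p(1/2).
-4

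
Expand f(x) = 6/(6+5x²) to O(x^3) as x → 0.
1 - 5*x**2/6 + O(x**3)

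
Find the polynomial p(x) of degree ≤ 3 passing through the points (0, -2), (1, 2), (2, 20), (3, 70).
3*x**3 - 2*x**2 + 3*x - 2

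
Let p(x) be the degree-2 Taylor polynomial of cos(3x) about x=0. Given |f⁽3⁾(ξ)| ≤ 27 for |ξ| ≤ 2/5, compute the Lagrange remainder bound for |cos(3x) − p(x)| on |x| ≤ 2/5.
36/125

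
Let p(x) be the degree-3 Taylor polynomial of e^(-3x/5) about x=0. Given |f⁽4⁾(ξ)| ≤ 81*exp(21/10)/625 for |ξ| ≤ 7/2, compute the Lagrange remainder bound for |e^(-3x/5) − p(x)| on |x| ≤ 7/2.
64827*exp(21/10)/80000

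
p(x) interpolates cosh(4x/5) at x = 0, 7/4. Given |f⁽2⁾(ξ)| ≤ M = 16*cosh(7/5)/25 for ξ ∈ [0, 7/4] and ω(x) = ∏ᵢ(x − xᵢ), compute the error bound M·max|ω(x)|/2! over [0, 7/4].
49*cosh(7/5)/200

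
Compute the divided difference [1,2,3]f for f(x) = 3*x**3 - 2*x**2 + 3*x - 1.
16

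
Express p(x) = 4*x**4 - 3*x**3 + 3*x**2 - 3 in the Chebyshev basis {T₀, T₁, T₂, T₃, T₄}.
(-9/4)T₁ + (7/2)T₂ + (-3/4)T₃ + (1/2)T₄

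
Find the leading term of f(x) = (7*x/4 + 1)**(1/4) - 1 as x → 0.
7*x/16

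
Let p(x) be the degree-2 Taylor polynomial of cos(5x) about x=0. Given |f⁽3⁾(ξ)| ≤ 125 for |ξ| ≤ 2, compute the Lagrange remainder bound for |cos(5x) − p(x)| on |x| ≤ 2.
500/3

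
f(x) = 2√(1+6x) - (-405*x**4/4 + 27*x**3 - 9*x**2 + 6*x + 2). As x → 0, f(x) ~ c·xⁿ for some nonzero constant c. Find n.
5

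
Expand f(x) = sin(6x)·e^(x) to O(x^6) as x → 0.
6*x + 6*x**2 - 33*x**3 - 35*x**4 + 941*x**5/20 + O(x**6)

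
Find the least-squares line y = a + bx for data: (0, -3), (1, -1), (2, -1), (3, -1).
a = -12/5, b = 3/5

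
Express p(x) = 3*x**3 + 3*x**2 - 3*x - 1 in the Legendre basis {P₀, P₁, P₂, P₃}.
(-6/5)P₁ + (2)P₂ + (6/5)P₃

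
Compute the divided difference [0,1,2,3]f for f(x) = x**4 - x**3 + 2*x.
5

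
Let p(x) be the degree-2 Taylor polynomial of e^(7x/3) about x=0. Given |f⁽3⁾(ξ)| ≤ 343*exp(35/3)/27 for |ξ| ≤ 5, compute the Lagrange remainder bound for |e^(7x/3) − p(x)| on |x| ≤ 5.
42875*exp(35/3)/162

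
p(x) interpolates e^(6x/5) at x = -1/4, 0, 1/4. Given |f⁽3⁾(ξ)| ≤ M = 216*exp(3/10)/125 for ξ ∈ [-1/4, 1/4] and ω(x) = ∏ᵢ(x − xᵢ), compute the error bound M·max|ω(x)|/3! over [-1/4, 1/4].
sqrt(3)*exp(3/10)/1000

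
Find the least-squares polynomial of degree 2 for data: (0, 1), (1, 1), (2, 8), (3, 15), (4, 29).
4/5 - x + (2)x²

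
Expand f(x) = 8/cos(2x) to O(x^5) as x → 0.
8 + 16*x**2 + 80*x**4/3 + O(x**5)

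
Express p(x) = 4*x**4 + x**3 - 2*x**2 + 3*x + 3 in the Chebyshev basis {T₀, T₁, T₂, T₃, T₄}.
(7/2)T₀ + (15/4)T₁ + T₂ + (1/4)T₃ + (1/2)T₄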